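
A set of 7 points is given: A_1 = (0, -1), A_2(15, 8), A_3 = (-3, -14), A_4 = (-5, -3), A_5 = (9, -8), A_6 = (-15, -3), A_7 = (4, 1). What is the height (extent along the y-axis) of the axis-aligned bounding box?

22

max y = 8, min y = -14, so height = 22.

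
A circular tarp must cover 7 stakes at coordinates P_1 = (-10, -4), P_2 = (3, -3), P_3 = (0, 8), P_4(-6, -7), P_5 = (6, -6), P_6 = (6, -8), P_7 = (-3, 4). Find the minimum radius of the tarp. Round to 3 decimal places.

9.488

By Welzl's lemma the MEC is supported by two points (diametrically opposite) or three points (on a circumcircle).
The minimum enclosing circle is determined by three boundary points: P_1, P_3, P_6.
Their circumcentre is (-25/29, -42/29) with r² = 75701/841.
The farthest remaining point P_5 is at distance² 57025/841 ≤ 75701/841.
r = √(75701/841) ≈ 9.488.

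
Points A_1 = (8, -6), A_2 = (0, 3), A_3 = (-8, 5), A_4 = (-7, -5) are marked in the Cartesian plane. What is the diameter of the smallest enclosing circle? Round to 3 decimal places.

19.416

A smallest enclosing disk is always determined by at most three of the input points on its boundary.
The farthest pair is A_1–A_3 with squared distance 377. The circle on this segment as diameter has centre (0, -0.5) and r² = 377/4 = 94.25.
Check A_2: distance² to centre = 12.25 ≤ 94.25, so it lies inside.
All remaining points lie in this disk, and no smaller disk contains both endpoints, so this is the minimum enclosing circle.
Diameter = 2r = 2√(94.25) ≈ 19.416.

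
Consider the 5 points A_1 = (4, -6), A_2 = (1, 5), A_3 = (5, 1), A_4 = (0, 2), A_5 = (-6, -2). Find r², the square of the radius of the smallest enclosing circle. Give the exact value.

1885/49

By Welzl's lemma the MEC is supported by two points (diametrically opposite) or three points (on a circumcircle).
The minimum enclosing circle is determined by three boundary points: A_1, A_2, A_5.
Their circumcentre is (1/7, -8/7) with r² = 1885/49.
The farthest remaining point A_3 is at distance² 1381/49 ≤ 1885/49.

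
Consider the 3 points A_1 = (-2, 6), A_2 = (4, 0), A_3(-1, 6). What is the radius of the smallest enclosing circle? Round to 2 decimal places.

Side lengths²: A_1A_2² = 72, A_1A_3² = 1, A_2A_3² = 61.
Since A_1A_2² = 72 ≥ 61 + 1 = 62, the angle opposite A_1A_2 is not acute, so the smallest enclosing circle has A_1A_2 as diameter.
Centre = midpoint of A_1A_2 = (1, 3), r² = 72/4 = 18.
r = √18 ≈ 4.24.

4.24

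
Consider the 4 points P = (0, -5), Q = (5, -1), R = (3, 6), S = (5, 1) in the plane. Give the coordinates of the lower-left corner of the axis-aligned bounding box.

(0, -5)

x-range [0, 5], y-range [-5, 6].
The lower-left corner is (0, -5).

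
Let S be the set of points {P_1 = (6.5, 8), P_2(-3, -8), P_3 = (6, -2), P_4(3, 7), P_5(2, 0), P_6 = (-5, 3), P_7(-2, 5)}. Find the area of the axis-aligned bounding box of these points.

x ranges over [-5, 6.5], width 11.5.
y ranges over [-8, 8], height 16.
Area = 11.5 × 16 = 184.

184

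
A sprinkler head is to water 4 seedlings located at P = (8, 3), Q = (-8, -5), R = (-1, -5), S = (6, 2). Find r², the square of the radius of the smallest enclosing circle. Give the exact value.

80

The farthest pair is P–Q with squared distance 320. The circle on this segment as diameter has centre (0, -1) and r² = 320/4 = 80.
Check R: distance² to centre = 17 ≤ 80, so it lies inside.
All remaining points lie in this disk, and no smaller disk contains both endpoints, so this is the minimum enclosing circle.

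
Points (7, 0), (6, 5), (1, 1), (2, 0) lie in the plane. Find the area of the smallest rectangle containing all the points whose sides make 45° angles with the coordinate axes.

31.5

In coordinates u = x + y, v = x − y the rectangle is axis-aligned; the map (x,y)→(u,v) scales areas by 2.
u-values: 7, 11, 2, 2; range = 11 − 2 = 9.
v-values: 7, 1, 0, 2; range = 7 − 0 = 7.
Area = (9 × 7) / 2 = 31.5.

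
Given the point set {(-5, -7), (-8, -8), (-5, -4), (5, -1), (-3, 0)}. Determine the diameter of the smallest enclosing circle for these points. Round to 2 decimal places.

By Welzl's lemma the MEC is supported by two points (diametrically opposite) or three points (on a circumcircle).
The farthest pair is (-8, -8)–(5, -1) with squared distance 218. The circle on this segment as diameter has centre (-1.5, -4.5) and r² = 218/4 = 54.5.
Check (-5, -7): distance² to centre = 18.5 ≤ 54.5, so it lies inside.
All remaining points lie in this disk, and no smaller disk contains both endpoints, so this is the minimum enclosing circle.
Diameter = 2r = 2√(54.5) ≈ 14.76.

14.76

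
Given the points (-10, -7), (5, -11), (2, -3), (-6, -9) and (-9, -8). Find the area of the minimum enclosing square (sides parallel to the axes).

The bounding box has width 15 and height 8.
An axis-aligned square enclosing the set must have side ≥ max(width, height).
So the minimum side is max(15, 8) = 15.
Area = 15² = 225.

225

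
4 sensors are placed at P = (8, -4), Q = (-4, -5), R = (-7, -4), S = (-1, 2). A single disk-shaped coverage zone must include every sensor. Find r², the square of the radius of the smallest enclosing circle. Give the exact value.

By Welzl's lemma the MEC is supported by two points (diametrically opposite) or three points (on a circumcircle).
The farthest pair is P–R with squared distance 225. The circle on this segment as diameter has centre (0.5, -4) and r² = 225/4 = 56.25.
Check Q: distance² to centre = 21.25 ≤ 56.25, so it lies inside.
All remaining points lie in this disk, and no smaller disk contains both endpoints, so this is the minimum enclosing circle.

56.25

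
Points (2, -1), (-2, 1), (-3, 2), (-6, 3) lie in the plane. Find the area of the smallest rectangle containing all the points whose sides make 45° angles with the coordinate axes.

24

In coordinates u = x + y, v = x − y the rectangle is axis-aligned; the map (x,y)→(u,v) scales areas by 2.
u-values: 1, -1, -1, -3; range = 1 − (-3) = 4.
v-values: 3, -3, -5, -9; range = 3 − (-9) = 12.
Area = (4 × 12) / 2 = 24.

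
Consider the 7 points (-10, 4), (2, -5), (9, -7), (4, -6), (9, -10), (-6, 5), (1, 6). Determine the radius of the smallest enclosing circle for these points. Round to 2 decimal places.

The minimum enclosing circle of a finite set is fixed by two of the points (as a diameter) or three (as a circumcircle).
The farthest pair is (-10, 4)–(9, -10) with squared distance 557. The circle on this segment as diameter has centre (-0.5, -3) and r² = 557/4 = 139.25.
Check (2, -5): distance² to centre = 10.25 ≤ 139.25, so it lies inside.
All remaining points lie in this disk, and no smaller disk contains both endpoints, so this is the minimum enclosing circle.
r = √(139.25) ≈ 11.80.

11.80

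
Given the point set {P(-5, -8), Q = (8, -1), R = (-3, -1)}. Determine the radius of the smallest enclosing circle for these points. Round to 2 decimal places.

7.38

Side lengths²: PQ² = 218, PR² = 53, QR² = 121.
Since PQ² = 218 ≥ 121 + 53 = 174, the angle opposite PQ is not acute, so the smallest enclosing circle has PQ as diameter.
Centre = midpoint of PQ = (1.5, -4.5), r² = 218/4 = 54.5.
r = √(54.5) ≈ 7.38.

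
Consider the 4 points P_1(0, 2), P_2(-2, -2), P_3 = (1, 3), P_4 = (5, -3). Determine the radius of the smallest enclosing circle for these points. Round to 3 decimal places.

3.912

A smallest enclosing disk is always determined by at most three of the input points on its boundary.
The minimum enclosing circle is determined by three boundary points: P_2, P_3, P_4.
Their circumcentre is (33/19, -16/19) with r² = 5525/361.
The farthest remaining point P_1 is at distance² 4005/361 ≤ 5525/361.
r = √(5525/361) ≈ 3.912.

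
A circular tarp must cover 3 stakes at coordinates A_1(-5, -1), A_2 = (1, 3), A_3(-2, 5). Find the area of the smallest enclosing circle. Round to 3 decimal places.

41.479

Side lengths²: A_1A_2² = 52, A_1A_3² = 45, A_2A_3² = 13.
Since A_1A_2² = 52 < 45 + 13 = 58, the triangle is acute, so the smallest enclosing circle is the circumcircle.
Circumcentre = (-2.25, 1.375), r² = 13.203125.
Area = π·r² = π·13.203125 ≈ 41.479.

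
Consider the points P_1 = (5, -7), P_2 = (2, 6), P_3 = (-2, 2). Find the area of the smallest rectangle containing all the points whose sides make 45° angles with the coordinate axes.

In coordinates u = x + y, v = x − y the rectangle is axis-aligned; the map (x,y)→(u,v) scales areas by 2.
u-values: -2, 8, 0; range = 8 − (-2) = 10.
v-values: 12, -4, -4; range = 12 − (-4) = 16.
Area = (10 × 16) / 2 = 80.

80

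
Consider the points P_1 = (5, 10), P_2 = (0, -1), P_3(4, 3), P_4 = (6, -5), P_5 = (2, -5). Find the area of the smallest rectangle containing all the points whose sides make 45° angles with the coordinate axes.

In coordinates u = x + y, v = x − y the rectangle is axis-aligned; the map (x,y)→(u,v) scales areas by 2.
u-values: 15, -1, 7, 1, -3; range = 15 − (-3) = 18.
v-values: -5, 1, 1, 11, 7; range = 11 − (-5) = 16.
Area = (18 × 16) / 2 = 144.

144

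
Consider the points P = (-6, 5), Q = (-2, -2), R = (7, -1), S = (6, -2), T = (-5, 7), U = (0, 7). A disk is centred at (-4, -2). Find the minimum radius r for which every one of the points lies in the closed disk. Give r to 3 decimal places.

11.045

The required radius is the distance from (-4, -2) to the farthest point.
Squared distances: 53, 4, 122, 100, 82, 97.
Maximum is 122, attained at R.
r = √122 ≈ 11.045.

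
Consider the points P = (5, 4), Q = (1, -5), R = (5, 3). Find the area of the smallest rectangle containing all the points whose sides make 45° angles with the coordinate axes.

32.5

In coordinates u = x + y, v = x − y the rectangle is axis-aligned; the map (x,y)→(u,v) scales areas by 2.
u-values: 9, -4, 8; range = 9 − (-4) = 13.
v-values: 1, 6, 2; range = 6 − 1 = 5.
Area = (13 × 5) / 2 = 32.5.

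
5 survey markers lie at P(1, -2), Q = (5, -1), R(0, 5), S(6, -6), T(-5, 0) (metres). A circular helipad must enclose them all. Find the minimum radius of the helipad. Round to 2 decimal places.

6.53

The minimum enclosing circle is determined by three boundary points: R, S, T.
Their circumcentre is (47/34, -47/34) with r² = 24649/578.
The farthest remaining point Q is at distance² 7649/578 ≤ 24649/578.
r = √(24649/578) ≈ 6.53.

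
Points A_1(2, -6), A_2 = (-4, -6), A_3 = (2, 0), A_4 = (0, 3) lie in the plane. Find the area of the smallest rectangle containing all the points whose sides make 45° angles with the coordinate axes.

71.5

In coordinates u = x + y, v = x − y the rectangle is axis-aligned; the map (x,y)→(u,v) scales areas by 2.
u-values: -4, -10, 2, 3; range = 3 − (-10) = 13.
v-values: 8, 2, 2, -3; range = 8 − (-3) = 11.
Area = (13 × 11) / 2 = 71.5.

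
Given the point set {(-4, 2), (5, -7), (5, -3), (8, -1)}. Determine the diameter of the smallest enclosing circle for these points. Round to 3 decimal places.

By Welzl's lemma the MEC is supported by two points (diametrically opposite) or three points (on a circumcircle).
The minimum enclosing circle is determined by three boundary points: (-4, 2), (5, -7), (8, -1).
Their circumcentre is (1.5, -1.5) with r² = 42.5.
The farthest remaining point (5, -3) is at distance² 14.5 ≤ 42.5.
Diameter = 2r = 2√(42.5) ≈ 13.038.

13.038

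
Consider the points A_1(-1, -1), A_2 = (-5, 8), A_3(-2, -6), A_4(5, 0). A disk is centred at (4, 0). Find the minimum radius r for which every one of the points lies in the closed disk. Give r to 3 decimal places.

The required radius is the distance from (4, 0) to the farthest point.
Squared distances: 26, 145, 72, 1.
Maximum is 145, attained at A_2.
r = √145 ≈ 12.042.

12.042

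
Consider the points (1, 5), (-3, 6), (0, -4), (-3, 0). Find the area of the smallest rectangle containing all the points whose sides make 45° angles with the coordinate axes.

65

In coordinates u = x + y, v = x − y the rectangle is axis-aligned; the map (x,y)→(u,v) scales areas by 2.
u-values: 6, 3, -4, -3; range = 6 − (-4) = 10.
v-values: -4, -9, 4, -3; range = 4 − (-9) = 13.
Area = (10 × 13) / 2 = 65.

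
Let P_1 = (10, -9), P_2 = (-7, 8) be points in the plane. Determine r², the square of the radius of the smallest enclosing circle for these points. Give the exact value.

144.5

The smallest circle enclosing two points has them as diameter endpoints.
Centre = midpoint = (1.5, -0.5); r² = |P_1P_2|²/4 = 578/4 = 144.5.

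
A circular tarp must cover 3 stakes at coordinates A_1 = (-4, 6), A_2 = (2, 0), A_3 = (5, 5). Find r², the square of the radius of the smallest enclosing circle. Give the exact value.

21.78125

Side lengths²: A_1A_2² = 72, A_1A_3² = 82, A_2A_3² = 34.
Since A_1A_3² = 82 < 72 + 34 = 106, the triangle is acute, so the smallest enclosing circle is the circumcircle.
Circumcentre = (0.375, 4.375), r² = 21.78125.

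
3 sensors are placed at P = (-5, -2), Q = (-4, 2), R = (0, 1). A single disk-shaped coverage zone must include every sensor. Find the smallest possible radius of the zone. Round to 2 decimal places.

Side lengths²: PQ² = 17, PR² = 34, QR² = 17.
Since PR² = 34 ≥ 17 + 17 = 34, the angle opposite PR is not acute, so the smallest enclosing circle has PR as diameter.
Centre = midpoint of PR = (-2.5, -0.5), r² = 34/4 = 8.5.
r = √(8.5) ≈ 2.92.

2.92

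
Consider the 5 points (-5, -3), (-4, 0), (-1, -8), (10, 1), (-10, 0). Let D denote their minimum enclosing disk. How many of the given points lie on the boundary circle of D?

2

The minimum enclosing circle of a finite set is fixed by two of the points (as a diameter) or three (as a circumcircle).
The farthest pair is (10, 1)–(-10, 0) with squared distance 401. The circle on this segment as diameter has centre (0, 0.5) and r² = 401/4 = 100.25.
Check (-5, -3): distance² to centre = 37.25 ≤ 100.25, so it lies inside.
All remaining points lie in this disk, and no smaller disk contains both endpoints, so this is the minimum enclosing circle.
The points at distance exactly r from the centre are (10, 1), (-10, 0) — 2 points.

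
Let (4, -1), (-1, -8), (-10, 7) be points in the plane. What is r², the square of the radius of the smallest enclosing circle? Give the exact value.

Call the three points A, B, C in the order given.
Side lengths²: AB² = 74, AC² = 260, BC² = 306.
Since BC² = 306 < 260 + 74 = 334, the triangle is acute, so the smallest enclosing circle is the circumcircle.
Circumcentre = (-109/23, -1/23), r² = 40885/529.

40885/529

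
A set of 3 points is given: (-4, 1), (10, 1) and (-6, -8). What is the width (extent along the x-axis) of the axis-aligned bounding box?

max x = 10, min x = -6, so width = 16.

16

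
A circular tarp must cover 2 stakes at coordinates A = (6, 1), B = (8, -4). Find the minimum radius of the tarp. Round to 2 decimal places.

The smallest circle enclosing two points has them as diameter endpoints.
Centre = midpoint = (7, -1.5); r² = |AB|²/4 = 29/4 = 7.25.
r = √(7.25) ≈ 2.69.

2.69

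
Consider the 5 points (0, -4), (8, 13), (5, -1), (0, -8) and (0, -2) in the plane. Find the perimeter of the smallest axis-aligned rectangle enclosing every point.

Width = max x − min x = 8 − 0 = 8.
Height = max y − min y = 13 − (-8) = 21.
Perimeter = 2(8 + 21) = 58.

58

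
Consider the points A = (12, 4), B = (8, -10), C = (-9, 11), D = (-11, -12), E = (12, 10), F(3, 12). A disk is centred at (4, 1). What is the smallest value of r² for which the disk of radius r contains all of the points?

394

The required radius is the distance from (4, 1) to the farthest point.
Squared distances: 73, 137, 269, 394, 145, 122.
Maximum is 394, attained at D.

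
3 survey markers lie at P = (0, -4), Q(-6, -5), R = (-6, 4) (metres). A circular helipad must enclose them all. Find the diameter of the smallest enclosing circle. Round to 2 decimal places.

10.14

Side lengths²: PQ² = 37, PR² = 100, QR² = 81.
Since PR² = 100 < 81 + 37 = 118, the triangle is acute, so the smallest enclosing circle is the circumcircle.
Circumcentre = (-11/3, -0.5), r² = 925/36.
Diameter = 2r = 2√(925/36) ≈ 10.14.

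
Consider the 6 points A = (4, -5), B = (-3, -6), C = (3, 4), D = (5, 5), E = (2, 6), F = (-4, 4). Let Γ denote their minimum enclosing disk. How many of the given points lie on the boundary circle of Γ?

2

By Welzl's lemma the MEC is supported by two points (diametrically opposite) or three points (on a circumcircle).
The farthest pair is B–D with squared distance 185. The circle on this segment as diameter has centre (1, -0.5) and r² = 185/4 = 46.25.
Check A: distance² to centre = 29.25 ≤ 46.25, so it lies inside.
All remaining points lie in this disk, and no smaller disk contains both endpoints, so this is the minimum enclosing circle.
The points at distance exactly r from the centre are B, D — 2 points.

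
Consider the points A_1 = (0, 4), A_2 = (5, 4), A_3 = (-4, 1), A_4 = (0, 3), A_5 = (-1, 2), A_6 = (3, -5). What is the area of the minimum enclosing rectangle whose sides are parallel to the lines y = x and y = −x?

78

In coordinates u = x + y, v = x − y the rectangle is axis-aligned; the map (x,y)→(u,v) scales areas by 2.
u-values: 4, 9, -3, 3, 1, -2; range = 9 − (-3) = 12.
v-values: -4, 1, -5, -3, -3, 8; range = 8 − (-5) = 13.
Area = (12 × 13) / 2 = 78.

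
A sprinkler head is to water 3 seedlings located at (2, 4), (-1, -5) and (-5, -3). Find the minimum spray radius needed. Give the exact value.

Call the three points A, B, C in the order given.
Side lengths²: AB² = 90, AC² = 98, BC² = 20.
Since AC² = 98 < 90 + 20 = 110, the triangle is acute, so the smallest enclosing circle is the circumcircle.
Circumcentre = (-1, 0), r² = 25.
r = √25 = 5.

5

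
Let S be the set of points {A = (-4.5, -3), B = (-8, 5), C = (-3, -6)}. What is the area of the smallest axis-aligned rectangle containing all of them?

x ranges over [-8, -3], width 5.
y ranges over [-6, 5], height 11.
Area = 5 × 11 = 55.

55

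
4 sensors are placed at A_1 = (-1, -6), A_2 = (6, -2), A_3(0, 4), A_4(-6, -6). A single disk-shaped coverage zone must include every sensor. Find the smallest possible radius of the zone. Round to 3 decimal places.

6.519

The minimum enclosing circle of a finite set is fixed by two of the points (as a diameter) or three (as a circumcircle).
The minimum enclosing circle is determined by three boundary points: A_2, A_3, A_4.
Their circumcentre is (-0.5, -2.5) with r² = 42.5.
The farthest remaining point A_1 is at distance² 12.5 ≤ 42.5.
r = √(42.5) ≈ 6.519.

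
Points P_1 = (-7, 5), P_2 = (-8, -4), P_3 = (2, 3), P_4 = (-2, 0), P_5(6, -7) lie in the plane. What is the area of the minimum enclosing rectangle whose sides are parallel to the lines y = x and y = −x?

212.5

In coordinates u = x + y, v = x − y the rectangle is axis-aligned; the map (x,y)→(u,v) scales areas by 2.
u-values: -2, -12, 5, -2, -1; range = 5 − (-12) = 17.
v-values: -12, -4, -1, -2, 13; range = 13 − (-12) = 25.
Area = (17 × 25) / 2 = 212.5.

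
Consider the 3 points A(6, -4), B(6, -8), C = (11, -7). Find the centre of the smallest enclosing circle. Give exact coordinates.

Side lengths²: AB² = 16, AC² = 34, BC² = 26.
Since AC² = 34 < 26 + 16 = 42, the triangle is acute, so the smallest enclosing circle is the circumcircle.
Circumcentre = (8.2, -6), r² = 8.84.
Centre = (8.2, -6).

(8.2, -6)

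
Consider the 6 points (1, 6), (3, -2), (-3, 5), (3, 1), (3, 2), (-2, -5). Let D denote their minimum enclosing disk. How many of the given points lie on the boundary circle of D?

The farthest pair is (1, 6)–(-2, -5) with squared distance 130. The circle on this segment as diameter has centre (-0.5, 0.5) and r² = 130/4 = 32.5.
Check (3, -2): distance² to centre = 18.5 ≤ 32.5, so it lies inside.
All remaining points lie in this disk, and no smaller disk contains both endpoints, so this is the minimum enclosing circle.
The points at distance exactly r from the centre are (1, 6), (-2, -5) — 2 points.

2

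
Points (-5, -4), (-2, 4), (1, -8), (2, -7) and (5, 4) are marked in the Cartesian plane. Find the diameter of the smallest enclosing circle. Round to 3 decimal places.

The minimum enclosing circle is determined by three boundary points: (-5, -4), (1, -8), (5, 4).
Their circumcentre is (12/11, -15/11) with r² = 5330/121.
The farthest remaining point (-2, 4) is at distance² 4637/121 ≤ 5330/121.
Diameter = 2r = 2√(5330/121) ≈ 13.274.

13.274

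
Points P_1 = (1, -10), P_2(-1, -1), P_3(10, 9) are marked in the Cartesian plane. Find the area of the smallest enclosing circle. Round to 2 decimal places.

Side lengths²: P_1P_2² = 85, P_1P_3² = 442, P_2P_3² = 221.
Since P_1P_3² = 442 ≥ 221 + 85 = 306, the angle opposite P_1P_3 is not acute, so the smallest enclosing circle has P_1P_3 as diameter.
Centre = midpoint of P_1P_3 = (5.5, -0.5), r² = 442/4 = 110.5.
Area = π·r² = π·110.5 ≈ 347.15.

347.15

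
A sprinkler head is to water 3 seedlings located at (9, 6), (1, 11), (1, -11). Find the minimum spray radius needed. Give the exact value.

11

Call the three points A, B, C in the order given.
Side lengths²: AB² = 89, AC² = 353, BC² = 484.
Since BC² = 484 ≥ 353 + 89 = 442, the angle opposite BC is not acute, so the smallest enclosing circle has BC as diameter.
Centre = midpoint of BC = (1, 0), r² = 484/4 = 121.
r = √121 = 11.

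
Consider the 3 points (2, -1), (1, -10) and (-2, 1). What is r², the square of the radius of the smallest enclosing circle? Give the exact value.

32.5

Call the three points A, B, C in the order given.
Side lengths²: AB² = 82, AC² = 20, BC² = 130.
Since BC² = 130 ≥ 82 + 20 = 102, the angle opposite BC is not acute, so the smallest enclosing circle has BC as diameter.
Centre = midpoint of BC = (-0.5, -4.5), r² = 130/4 = 32.5.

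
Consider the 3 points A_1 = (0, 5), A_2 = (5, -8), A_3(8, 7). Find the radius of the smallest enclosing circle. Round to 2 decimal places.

Side lengths²: A_1A_2² = 194, A_1A_3² = 68, A_2A_3² = 234.
Since A_2A_3² = 234 < 194 + 68 = 262, the triangle is acute, so the smallest enclosing circle is the circumcircle.
Circumcentre = (106/19, -6/19), r² = 21437/361.
r = √(21437/361) ≈ 7.71.

7.71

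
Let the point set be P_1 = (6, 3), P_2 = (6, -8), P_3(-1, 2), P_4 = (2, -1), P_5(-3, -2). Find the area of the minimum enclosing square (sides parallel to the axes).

The bounding box has width 9 and height 11.
An axis-aligned square enclosing the set must have side ≥ max(width, height).
So the minimum side is max(9, 11) = 11.
Area = 11² = 121.

121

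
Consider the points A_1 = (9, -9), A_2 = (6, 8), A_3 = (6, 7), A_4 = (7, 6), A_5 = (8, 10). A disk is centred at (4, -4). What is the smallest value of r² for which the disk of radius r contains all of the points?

The required radius is the distance from (4, -4) to the farthest point.
Squared distances: 50, 148, 125, 109, 212.
Maximum is 212, attained at A_5.

212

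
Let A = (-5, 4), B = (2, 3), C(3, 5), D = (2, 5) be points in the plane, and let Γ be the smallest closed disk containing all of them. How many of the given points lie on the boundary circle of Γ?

The farthest pair is A–C with squared distance 65. The circle on this segment as diameter has centre (-1, 4.5) and r² = 65/4 = 16.25.
Check B: distance² to centre = 11.25 ≤ 16.25, so it lies inside.
All remaining points lie in this disk, and no smaller disk contains both endpoints, so this is the minimum enclosing circle.
The points at distance exactly r from the centre are A, C — 2 points.

2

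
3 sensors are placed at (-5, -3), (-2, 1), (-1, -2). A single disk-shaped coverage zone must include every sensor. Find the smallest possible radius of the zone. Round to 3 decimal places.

2.507

Call the three points A, B, C in the order given.
Side lengths²: AB² = 25, AC² = 17, BC² = 10.
Since AB² = 25 < 17 + 10 = 27, the triangle is acute, so the smallest enclosing circle is the circumcircle.
Circumcentre = (-87/26, -29/26), r² = 2125/338.
r = √(2125/338) ≈ 2.507.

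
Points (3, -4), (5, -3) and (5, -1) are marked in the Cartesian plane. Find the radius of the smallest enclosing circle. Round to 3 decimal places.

1.803

Call the three points A, B, C in the order given.
Side lengths²: AB² = 5, AC² = 13, BC² = 4.
Since AC² = 13 ≥ 5 + 4 = 9, the angle opposite AC is not acute, so the smallest enclosing circle has AC as diameter.
Centre = midpoint of AC = (4, -2.5), r² = 13/4 = 3.25.
r = √(3.25) ≈ 1.803.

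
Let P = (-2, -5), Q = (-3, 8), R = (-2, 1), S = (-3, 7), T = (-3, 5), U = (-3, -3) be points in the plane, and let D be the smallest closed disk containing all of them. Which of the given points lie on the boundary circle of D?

P, Q

A smallest enclosing disk is always determined by at most three of the input points on its boundary.
The farthest pair is P–Q with squared distance 170. The circle on this segment as diameter has centre (-2.5, 1.5) and r² = 170/4 = 42.5.
Check R: distance² to centre = 0.5 ≤ 42.5, so it lies inside.
All remaining points lie in this disk, and no smaller disk contains both endpoints, so this is the minimum enclosing circle.
The points at distance exactly r from the centre are P, Q — 2 points.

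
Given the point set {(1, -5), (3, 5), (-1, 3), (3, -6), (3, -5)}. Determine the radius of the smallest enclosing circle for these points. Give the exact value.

5.5

A smallest enclosing disk is always determined by at most three of the input points on its boundary.
The farthest pair is (3, 5)–(3, -6) with squared distance 121. The circle on this segment as diameter has centre (3, -0.5) and r² = 121/4 = 30.25.
Check (1, -5): distance² to centre = 24.25 ≤ 30.25, so it lies inside.
All remaining points lie in this disk, and no smaller disk contains both endpoints, so this is the minimum enclosing circle.
r = √(30.25) = 5.5.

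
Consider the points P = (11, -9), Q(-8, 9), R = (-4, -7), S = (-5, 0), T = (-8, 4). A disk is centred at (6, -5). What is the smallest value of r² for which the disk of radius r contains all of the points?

The required radius is the distance from (6, -5) to the farthest point.
Squared distances: 41, 392, 104, 146, 277.
Maximum is 392, attained at Q.

392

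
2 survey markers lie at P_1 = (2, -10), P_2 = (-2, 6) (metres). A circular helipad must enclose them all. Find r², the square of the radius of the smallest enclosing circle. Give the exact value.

68

The smallest circle enclosing two points has them as diameter endpoints.
Centre = midpoint = (0, -2); r² = |P_1P_2|²/4 = 272/4 = 68.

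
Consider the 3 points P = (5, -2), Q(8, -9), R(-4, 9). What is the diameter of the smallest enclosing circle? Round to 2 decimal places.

Side lengths²: PQ² = 58, PR² = 202, QR² = 468.
Since QR² = 468 ≥ 202 + 58 = 260, the angle opposite QR is not acute, so the smallest enclosing circle has QR as diameter.
Centre = midpoint of QR = (2, 0), r² = 468/4 = 117.
Diameter = 2r = 2√117 ≈ 21.63.

21.63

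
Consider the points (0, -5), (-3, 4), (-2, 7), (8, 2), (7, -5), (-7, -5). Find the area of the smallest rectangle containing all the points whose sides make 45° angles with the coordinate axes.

231

In coordinates u = x + y, v = x − y the rectangle is axis-aligned; the map (x,y)→(u,v) scales areas by 2.
u-values: -5, 1, 5, 10, 2, -12; range = 10 − (-12) = 22.
v-values: 5, -7, -9, 6, 12, -2; range = 12 − (-9) = 21.
Area = (22 × 21) / 2 = 231.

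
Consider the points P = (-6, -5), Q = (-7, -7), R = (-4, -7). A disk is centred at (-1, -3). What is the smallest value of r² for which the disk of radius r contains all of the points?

The required radius is the distance from (-1, -3) to the farthest point.
Squared distances: 29, 52, 25.
Maximum is 52, attained at Q.

52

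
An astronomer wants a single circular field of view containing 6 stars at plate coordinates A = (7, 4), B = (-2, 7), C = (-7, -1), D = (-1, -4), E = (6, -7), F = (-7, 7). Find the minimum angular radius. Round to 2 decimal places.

The farthest pair is E–F with squared distance 365. The circle on this segment as diameter has centre (-0.5, 0) and r² = 365/4 = 91.25.
Check A: distance² to centre = 72.25 ≤ 91.25, so it lies inside.
All remaining points lie in this disk, and no smaller disk contains both endpoints, so this is the minimum enclosing circle.
r = √(91.25) ≈ 9.55.

9.55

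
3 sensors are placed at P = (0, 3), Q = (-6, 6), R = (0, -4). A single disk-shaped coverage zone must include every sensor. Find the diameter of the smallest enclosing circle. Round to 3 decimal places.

Side lengths²: PQ² = 45, PR² = 49, QR² = 136.
Since QR² = 136 ≥ 49 + 45 = 94, the angle opposite QR is not acute, so the smallest enclosing circle has QR as diameter.
Centre = midpoint of QR = (-3, 1), r² = 136/4 = 34.
Diameter = 2r = 2√34 ≈ 11.662.

11.662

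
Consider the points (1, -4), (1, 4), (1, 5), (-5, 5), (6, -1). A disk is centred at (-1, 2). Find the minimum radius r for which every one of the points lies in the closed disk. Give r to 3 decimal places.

The required radius is the distance from (-1, 2) to the farthest point.
Squared distances: 40, 8, 13, 25, 58.
Maximum is 58, attained at (6, -1).
r = √58 ≈ 7.616.

7.616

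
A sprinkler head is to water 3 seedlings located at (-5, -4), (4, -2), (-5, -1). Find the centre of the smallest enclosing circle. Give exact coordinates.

Call the three points A, B, C in the order given.
Side lengths²: AB² = 85, AC² = 9, BC² = 82.
Since AB² = 85 < 82 + 9 = 91, the triangle is acute, so the smallest enclosing circle is the circumcircle.
Circumcentre = (-11/18, -2.5), r² = 3485/162.
Centre = (-11/18, -2.5).

(-11/18, -2.5)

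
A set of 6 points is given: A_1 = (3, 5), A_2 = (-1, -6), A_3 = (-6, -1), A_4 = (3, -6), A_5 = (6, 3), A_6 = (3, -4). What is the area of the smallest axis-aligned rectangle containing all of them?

x ranges over [-6, 6], width 12.
y ranges over [-6, 5], height 11.
Area = 12 × 11 = 132.

132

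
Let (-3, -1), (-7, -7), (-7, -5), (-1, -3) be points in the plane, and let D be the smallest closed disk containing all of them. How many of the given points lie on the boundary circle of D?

3

A smallest enclosing disk is always determined by at most three of the input points on its boundary.
The minimum enclosing circle is determined by three boundary points: (-3, -1), (-7, -7), (-1, -3).
Their circumcentre is (-4.4, -4.4) with r² = 13.52.
The farthest remaining point (-7, -5) is at distance² 7.12 ≤ 13.52.
The points at distance exactly r from the centre are (-3, -1), (-7, -7), (-1, -3) — 3 points.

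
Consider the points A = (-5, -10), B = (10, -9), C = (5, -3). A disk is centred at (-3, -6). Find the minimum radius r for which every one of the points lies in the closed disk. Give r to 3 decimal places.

The required radius is the distance from (-3, -6) to the farthest point.
Squared distances: 20, 178, 73.
Maximum is 178, attained at B.
r = √178 ≈ 13.342.

13.342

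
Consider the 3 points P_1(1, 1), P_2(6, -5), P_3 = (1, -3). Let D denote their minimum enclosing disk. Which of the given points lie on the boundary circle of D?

P_1, P_2

Side lengths²: P_1P_2² = 61, P_1P_3² = 16, P_2P_3² = 29.
Since P_1P_2² = 61 ≥ 29 + 16 = 45, the angle opposite P_1P_2 is not acute, so the smallest enclosing circle has P_1P_2 as diameter.
Centre = midpoint of P_1P_2 = (3.5, -2), r² = 61/4 = 15.25.
The points at distance exactly r from the centre are P_1, P_2 — 2 points.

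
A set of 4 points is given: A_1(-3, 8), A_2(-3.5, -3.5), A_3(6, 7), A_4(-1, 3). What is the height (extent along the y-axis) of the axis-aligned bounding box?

11.5

max y = 8, min y = -3.5, so height = 11.5.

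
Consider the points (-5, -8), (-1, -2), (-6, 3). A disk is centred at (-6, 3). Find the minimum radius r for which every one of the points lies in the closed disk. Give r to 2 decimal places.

11.05

The required radius is the distance from (-6, 3) to the farthest point.
Squared distances: 122, 50, 0.
Maximum is 122, attained at (-5, -8).
r = √122 ≈ 11.05.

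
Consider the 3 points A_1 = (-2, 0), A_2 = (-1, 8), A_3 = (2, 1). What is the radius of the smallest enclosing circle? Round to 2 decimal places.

4.08

Side lengths²: A_1A_2² = 65, A_1A_3² = 17, A_2A_3² = 58.
Since A_1A_2² = 65 < 58 + 17 = 75, the triangle is acute, so the smallest enclosing circle is the circumcircle.
Circumcentre = (-53/62, 243/62), r² = 32045/1922.
r = √(32045/1922) ≈ 4.08.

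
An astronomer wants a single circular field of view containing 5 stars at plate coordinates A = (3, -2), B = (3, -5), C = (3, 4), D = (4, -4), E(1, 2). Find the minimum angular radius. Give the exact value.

4.5

By Welzl's lemma the MEC is supported by two points (diametrically opposite) or three points (on a circumcircle).
The farthest pair is B–C with squared distance 81. The circle on this segment as diameter has centre (3, -0.5) and r² = 81/4 = 20.25.
Check A: distance² to centre = 2.25 ≤ 20.25, so it lies inside.
All remaining points lie in this disk, and no smaller disk contains both endpoints, so this is the minimum enclosing circle.
r = √(20.25) = 4.5.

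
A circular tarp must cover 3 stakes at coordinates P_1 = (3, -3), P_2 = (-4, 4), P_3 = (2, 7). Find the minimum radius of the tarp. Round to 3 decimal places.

5.297

Side lengths²: P_1P_2² = 98, P_1P_3² = 101, P_2P_3² = 45.
Since P_1P_3² = 101 < 98 + 45 = 143, the triangle is acute, so the smallest enclosing circle is the circumcircle.
Circumcentre = (5/6, 11/6), r² = 505/18.
r = √(505/18) ≈ 5.297.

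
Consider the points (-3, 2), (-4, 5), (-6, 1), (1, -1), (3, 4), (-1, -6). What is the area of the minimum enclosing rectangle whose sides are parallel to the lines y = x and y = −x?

In coordinates u = x + y, v = x − y the rectangle is axis-aligned; the map (x,y)→(u,v) scales areas by 2.
u-values: -1, 1, -5, 0, 7, -7; range = 7 − (-7) = 14.
v-values: -5, -9, -7, 2, -1, 5; range = 5 − (-9) = 14.
Area = (14 × 14) / 2 = 98.

98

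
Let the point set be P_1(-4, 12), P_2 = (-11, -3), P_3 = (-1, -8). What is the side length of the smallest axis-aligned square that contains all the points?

20

The bounding box has width 10 and height 20.
An axis-aligned square enclosing the set must have side ≥ max(width, height).
So the minimum side is max(10, 20) = 20.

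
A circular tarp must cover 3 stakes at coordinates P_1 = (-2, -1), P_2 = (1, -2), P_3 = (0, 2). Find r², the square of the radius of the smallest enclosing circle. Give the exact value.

Side lengths²: P_1P_2² = 10, P_1P_3² = 13, P_2P_3² = 17.
Since P_2P_3² = 17 < 13 + 10 = 23, the triangle is acute, so the smallest enclosing circle is the circumcircle.
Circumcentre = (-1/22, -3/22), r² = 1105/242.

1105/242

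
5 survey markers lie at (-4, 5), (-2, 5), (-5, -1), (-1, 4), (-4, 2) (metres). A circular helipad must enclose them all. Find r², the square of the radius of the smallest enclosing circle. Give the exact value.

11.25

The minimum enclosing circle of a finite set is fixed by two of the points (as a diameter) or three (as a circumcircle).
The farthest pair is (-2, 5)–(-5, -1) with squared distance 45. The circle on this segment as diameter has centre (-3.5, 2) and r² = 45/4 = 11.25.
Check (-4, 5): distance² to centre = 9.25 ≤ 11.25, so it lies inside.
All remaining points lie in this disk, and no smaller disk contains both endpoints, so this is the minimum enclosing circle.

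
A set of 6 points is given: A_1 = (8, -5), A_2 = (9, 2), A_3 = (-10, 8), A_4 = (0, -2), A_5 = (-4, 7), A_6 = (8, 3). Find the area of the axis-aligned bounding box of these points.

x ranges over [-10, 9], width 19.
y ranges over [-5, 8], height 13.
Area = 19 × 13 = 247.

247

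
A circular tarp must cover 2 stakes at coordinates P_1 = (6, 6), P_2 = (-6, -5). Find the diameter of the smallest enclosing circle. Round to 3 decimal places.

16.279

The smallest circle enclosing two points has them as diameter endpoints.
Centre = midpoint = (0, 0.5); r² = |P_1P_2|²/4 = 265/4 = 66.25.
Diameter = 2r = 2√(66.25) ≈ 16.279.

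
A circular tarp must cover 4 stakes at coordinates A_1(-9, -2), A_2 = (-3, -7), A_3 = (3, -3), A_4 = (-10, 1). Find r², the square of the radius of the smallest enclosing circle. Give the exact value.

46.25

By Welzl's lemma the MEC is supported by two points (diametrically opposite) or three points (on a circumcircle).
The farthest pair is A_3–A_4 with squared distance 185. The circle on this segment as diameter has centre (-3.5, -1) and r² = 185/4 = 46.25.
Check A_1: distance² to centre = 31.25 ≤ 46.25, so it lies inside.
All remaining points lie in this disk, and no smaller disk contains both endpoints, so this is the minimum enclosing circle.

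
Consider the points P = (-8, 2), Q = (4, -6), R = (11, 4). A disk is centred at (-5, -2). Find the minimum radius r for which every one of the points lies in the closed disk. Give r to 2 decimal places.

The required radius is the distance from (-5, -2) to the farthest point.
Squared distances: 25, 97, 292.
Maximum is 292, attained at R.
r = √292 ≈ 17.09.

17.09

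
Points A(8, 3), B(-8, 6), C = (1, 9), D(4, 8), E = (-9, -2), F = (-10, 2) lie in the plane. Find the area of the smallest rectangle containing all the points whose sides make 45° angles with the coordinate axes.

In coordinates u = x + y, v = x − y the rectangle is axis-aligned; the map (x,y)→(u,v) scales areas by 2.
u-values: 11, -2, 10, 12, -11, -8; range = 12 − (-11) = 23.
v-values: 5, -14, -8, -4, -7, -12; range = 5 − (-14) = 19.
Area = (23 × 19) / 2 = 218.5.

218.5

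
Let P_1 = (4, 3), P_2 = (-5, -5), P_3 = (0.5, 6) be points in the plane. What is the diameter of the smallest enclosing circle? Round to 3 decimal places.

12.412

Side lengths²: P_1P_2² = 145, P_1P_3² = 21.25, P_2P_3² = 151.25.
Since P_2P_3² = 151.25 < 145 + 21.25 = 166.25, the triangle is acute, so the smallest enclosing circle is the circumcircle.
Circumcentre = (-1.5, 0.125), r² = 38.515625.
Diameter = 2r = 2√(38.515625) ≈ 12.412.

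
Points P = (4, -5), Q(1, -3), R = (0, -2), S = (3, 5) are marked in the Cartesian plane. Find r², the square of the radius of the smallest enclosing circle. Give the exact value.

A smallest enclosing disk is always determined by at most three of the input points on its boundary.
The farthest pair is P–S with squared distance 101. The circle on this segment as diameter has centre (3.5, 0) and r² = 101/4 = 25.25.
Check Q: distance² to centre = 15.25 ≤ 25.25, so it lies inside.
All remaining points lie in this disk, and no smaller disk contains both endpoints, so this is the minimum enclosing circle.

25.25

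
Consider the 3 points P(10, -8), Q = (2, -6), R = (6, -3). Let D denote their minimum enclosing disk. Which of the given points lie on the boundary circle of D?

Side lengths²: PQ² = 68, PR² = 41, QR² = 25.
Since PQ² = 68 ≥ 41 + 25 = 66, the angle opposite PQ is not acute, so the smallest enclosing circle has PQ as diameter.
Centre = midpoint of PQ = (6, -7), r² = 68/4 = 17.
The points at distance exactly r from the centre are P, Q — 2 points.

P, Q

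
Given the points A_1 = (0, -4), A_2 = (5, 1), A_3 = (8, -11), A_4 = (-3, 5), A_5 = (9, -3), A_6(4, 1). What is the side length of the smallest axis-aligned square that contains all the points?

16

The bounding box has width 12 and height 16.
An axis-aligned square enclosing the set must have side ≥ max(width, height).
So the minimum side is max(12, 16) = 16.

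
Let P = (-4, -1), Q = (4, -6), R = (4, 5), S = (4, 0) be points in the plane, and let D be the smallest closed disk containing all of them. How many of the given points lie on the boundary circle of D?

3

By Welzl's lemma the MEC is supported by two points (diametrically opposite) or three points (on a circumcircle).
The minimum enclosing circle is determined by three boundary points: P, Q, R.
Their circumcentre is (1.875, -0.5) with r² = 34.765625.
The farthest remaining point S is at distance² 4.765625 ≤ 34.765625.
The points at distance exactly r from the centre are P, Q, R — 3 points.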